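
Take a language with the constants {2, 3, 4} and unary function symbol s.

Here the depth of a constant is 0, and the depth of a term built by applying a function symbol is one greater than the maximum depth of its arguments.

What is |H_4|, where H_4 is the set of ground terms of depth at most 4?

15

Let N_k = |{terms of depth ≤ k}|. Then N_0 = 3 and N_k = 3 + N_{k-1} for k ≥ 1 (one summand per function symbol, arity giving the exponent).
N_0 = 3
N_1 = 3 + 3 = 6
N_2 = 3 + 6 = 9
N_3 = 3 + 9 = 12
N_4 = 3 + 12 = 15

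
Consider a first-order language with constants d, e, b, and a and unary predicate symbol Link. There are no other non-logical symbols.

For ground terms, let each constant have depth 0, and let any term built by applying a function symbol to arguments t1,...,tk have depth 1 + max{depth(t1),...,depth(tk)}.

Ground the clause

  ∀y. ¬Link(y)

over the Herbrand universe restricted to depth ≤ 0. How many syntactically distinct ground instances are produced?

Ground terms of depth ≤ 0:
  With no function symbols every ground term is a constant, so there are exactly 4 ground terms at every depth bound.
  N_0 = 4
  Explicitly: d, e, b, a.
So there are 4 ground terms available for substitution.
The variable y ranges independently over the available ground terms, and distinct assignments produce distinct instances.
Number of ground instances = 4.

4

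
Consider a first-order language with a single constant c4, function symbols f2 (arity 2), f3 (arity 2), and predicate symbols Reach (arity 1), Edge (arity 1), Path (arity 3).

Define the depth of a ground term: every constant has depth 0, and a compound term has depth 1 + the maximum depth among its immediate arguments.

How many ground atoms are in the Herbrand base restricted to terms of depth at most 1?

33

First count ground terms of depth ≤ 1.
Let N_k count ground terms of depth at most k. Each non-constant term of depth ≤ k is some function symbol applied to depth-≤(k−1) arguments, giving N_k = 1 + N_{k-1}^2 + N_{k-1}^2.
N_0 = 1
N_1 = 1 + 1^2 + 1^2 = 3
Explicitly: c4, f2(c4, c4), f3(c4, c4).
So |H| = 3.
Each predicate of arity r yields |H|^r ground atoms (one per choice of an r-tuple from H):
  Reach: 3;  Edge: 3;  Path: 3^3 = 27
Total ground atoms: 3 + 3 + 27 = 33.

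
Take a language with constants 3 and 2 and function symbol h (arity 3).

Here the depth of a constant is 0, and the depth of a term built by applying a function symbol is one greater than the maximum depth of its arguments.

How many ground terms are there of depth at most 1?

10

Let N_k = |{terms of depth ≤ k}|. Then N_0 = 2 and N_k = 2 + N_{k-1}^3 for k ≥ 1 (one summand per function symbol, arity giving the exponent).
N_0 = 2
N_1 = 2 + 2^3 = 10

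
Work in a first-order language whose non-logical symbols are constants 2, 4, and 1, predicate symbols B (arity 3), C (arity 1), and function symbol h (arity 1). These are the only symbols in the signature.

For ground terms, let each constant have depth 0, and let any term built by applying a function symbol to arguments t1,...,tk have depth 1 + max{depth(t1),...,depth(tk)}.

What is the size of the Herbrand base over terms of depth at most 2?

738

First count ground terms of depth ≤ 2.
Let N_k count ground terms of depth at most k. Each non-constant term of depth ≤ k is some function symbol applied to depth-≤(k−1) arguments, giving N_k = 3 + N_{k-1}.
N_0 = 3
N_1 = 3 + 3 = 6
N_2 = 3 + 6 = 9
Explicitly: 2, 4, 1, h(2), h(4), h(1), h(h(2)), h(h(4)), h(h(1)).
So |H| = 9.
For each predicate symbol, the number of ground atoms is |H| raised to its arity; summing:
  B: 9^3 = 729;  C: 9
Total ground atoms: 729 + 9 = 738.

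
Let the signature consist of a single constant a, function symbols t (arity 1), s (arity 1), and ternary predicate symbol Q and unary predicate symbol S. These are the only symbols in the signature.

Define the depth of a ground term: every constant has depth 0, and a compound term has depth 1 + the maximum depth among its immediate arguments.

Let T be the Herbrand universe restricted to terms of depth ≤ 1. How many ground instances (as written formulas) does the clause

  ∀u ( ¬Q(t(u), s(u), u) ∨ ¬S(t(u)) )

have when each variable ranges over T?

3

Ground terms of depth ≤ 1:
  Let N_k count ground terms of depth at most k. Each non-constant term of depth ≤ k is some function symbol applied to depth-≤(k−1) arguments, giving N_k = 1 + N_{k-1} + N_{k-1}.
  N_0 = 1
  N_1 = 1 + 1 + 1 = 3
So there are 3 ground terms available for substitution.
The variable u ranges independently over the available ground terms, and distinct assignments produce distinct instances.
Number of ground instances = 3.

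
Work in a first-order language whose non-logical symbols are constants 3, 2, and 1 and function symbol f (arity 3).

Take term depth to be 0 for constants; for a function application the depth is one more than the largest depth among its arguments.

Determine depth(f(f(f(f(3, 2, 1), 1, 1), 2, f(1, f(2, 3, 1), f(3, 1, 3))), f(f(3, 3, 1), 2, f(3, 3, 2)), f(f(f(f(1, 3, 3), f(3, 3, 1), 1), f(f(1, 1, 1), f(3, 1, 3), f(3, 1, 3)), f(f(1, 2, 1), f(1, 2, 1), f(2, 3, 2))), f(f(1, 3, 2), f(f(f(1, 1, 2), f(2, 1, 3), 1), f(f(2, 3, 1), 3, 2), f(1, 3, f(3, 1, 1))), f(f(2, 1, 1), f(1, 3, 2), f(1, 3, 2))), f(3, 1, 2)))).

depth(f(3, 2, 1)) = 1 + max(0, 0, 0) = 1
depth(f(f(3, 2, 1), 1, 1)) = 1 + max(1, 0, 0) = 2
depth(f(2, 3, 1)) = 1 + max(0, 0, 0) = 1
depth(f(3, 1, 3)) = 1 + max(0, 0, 0) = 1
depth(f(1, f(2, 3, 1), f(3, 1, 3))) = 1 + max(0, 1, 1) = 2
depth(f(f(f(3, 2, 1), 1, 1), 2, f(1, f(2, 3, 1), f(3, 1, 3)))) = 1 + max(2, 0, 2) = 3
depth(f(3, 3, 1)) = 1 + max(0, 0, 0) = 1
depth(f(3, 3, 2)) = 1 + max(0, 0, 0) = 1
depth(f(f(3, 3, 1), 2, f(3, 3, 2))) = 1 + max(1, 0, 1) = 2
depth(f(1, 3, 3)) = 1 + max(0, 0, 0) = 1
depth(f(f(1, 3, 3), f(3, 3, 1), 1)) = 1 + max(1, 1, 0) = 2
depth(f(1, 1, 1)) = 1 + max(0, 0, 0) = 1
depth(f(f(1, 1, 1), f(3, 1, 3), f(3, 1, 3))) = 1 + max(1, 1, 1) = 2
depth(f(1, 2, 1)) = 1 + max(0, 0, 0) = 1
depth(f(2, 3, 2)) = 1 + max(0, 0, 0) = 1
depth(f(f(1, 2, 1), f(1, 2, 1), f(2, 3, 2))) = 1 + max(1, 1, 1) = 2
depth(f(f(f(1, 3, 3), f(3, 3, 1), 1), f(f(1, 1, 1), f(3, 1, 3), f(3, 1, 3)), f(f(1, 2, 1), f(1, 2, 1), f(2, 3, 2)))) = 1 + max(2, 2, 2) = 3
depth(f(1, 3, 2)) = 1 + max(0, 0, 0) = 1
depth(f(1, 1, 2)) = 1 + max(0, 0, 0) = 1
depth(f(2, 1, 3)) = 1 + max(0, 0, 0) = 1
depth(f(f(1, 1, 2), f(2, 1, 3), 1)) = 1 + max(1, 1, 0) = 2
depth(f(f(2, 3, 1), 3, 2)) = 1 + max(1, 0, 0) = 2
depth(f(3, 1, 1)) = 1 + max(0, 0, 0) = 1
depth(f(1, 3, f(3, 1, 1))) = 1 + max(0, 0, 1) = 2
depth(f(f(f(1, 1, 2), f(2, 1, 3), 1), f(f(2, 3, 1), 3, 2), f(1, 3, f(3, 1, 1)))) = 1 + max(2, 2, 2) = 3
depth(f(2, 1, 1)) = 1 + max(0, 0, 0) = 1
depth(f(f(2, 1, 1), f(1, 3, 2), f(1, 3, 2))) = 1 + max(1, 1, 1) = 2
depth(f(f(1, 3, 2), f(f(f(1, 1, 2), f(2, 1, 3), 1), f(f(2, 3, 1), 3, 2), f(1, 3, f(3, 1, 1))), f(f(2, 1, 1), f(1, 3, 2), f(1, 3, 2)))) = 1 + max(1, 3, 2) = 4
depth(f(3, 1, 2)) = 1 + max(0, 0, 0) = 1
depth(f(f(f(f(1, 3, 3), f(3, 3, 1), 1), f(f(1, 1, 1), f(3, 1, 3), f(3, 1, 3)), f(f(1, 2, 1), f(1, 2, 1), f(2, 3, 2))), f(f(1, 3, 2), f(f(f(1, 1, 2), f(2, 1, 3), 1), f(f(2, 3, 1), 3, 2), f(1, 3, f(3, 1, 1))), f(f(2, 1, 1), f(1, 3, 2), f(1, 3, 2))), f(3, 1, 2))) = 1 + max(3, 4, 1) = 5
depth(f(f(f(f(3, 2, 1), 1, 1), 2, f(1, f(2, 3, 1), f(3, 1, 3))), f(f(3, 3, 1), 2, f(3, 3, 2)), f(f(f(f(1, 3, 3), f(3, 3, 1), 1), f(f(1, 1, 1), f(3, 1, 3), f(3, 1, 3)), f(f(1, 2, 1), f(1, 2, 1), f(2, 3, 2))), f(f(1, 3, 2), f(f(f(1, 1, 2), f(2, 1, 3), 1), f(f(2, 3, 1), 3, 2), f(1, 3, f(3, 1, 1))), f(f(2, 1, 1), f(1, 3, 2), f(1, 3, 2))), f(3, 1, 2)))) = 1 + max(3, 2, 5) = 6

6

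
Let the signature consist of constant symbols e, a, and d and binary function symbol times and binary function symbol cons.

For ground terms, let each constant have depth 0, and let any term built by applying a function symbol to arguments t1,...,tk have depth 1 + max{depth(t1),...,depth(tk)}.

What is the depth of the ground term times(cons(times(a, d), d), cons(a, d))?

3

depth(times(a, d)) = 1 + max(0, 0) = 1
depth(cons(times(a, d), d)) = 1 + max(1, 0) = 2
depth(cons(a, d)) = 1 + max(0, 0) = 1
depth(times(cons(times(a, d), d), cons(a, d))) = 1 + max(2, 1) = 3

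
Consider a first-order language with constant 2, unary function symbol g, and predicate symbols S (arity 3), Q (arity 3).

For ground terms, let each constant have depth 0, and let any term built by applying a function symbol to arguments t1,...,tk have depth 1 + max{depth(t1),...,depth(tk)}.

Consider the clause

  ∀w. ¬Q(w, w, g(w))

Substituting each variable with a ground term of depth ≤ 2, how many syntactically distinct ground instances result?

3

Ground terms of depth ≤ 2:
  Count level by level. With function symbols g/1, the terms of depth ≤ k are the 1 constant together with each function applied to depth-≤(k−1) tuples, so N_k = 1 + N_{k-1}.
  N_0 = 1
  N_1 = 1 + 1 = 2
  N_2 = 1 + 2 = 3
So there are 3 ground terms available for substitution.
The variable w ranges independently over the available ground terms, and distinct assignments produce distinct instances.
Number of ground instances = 3.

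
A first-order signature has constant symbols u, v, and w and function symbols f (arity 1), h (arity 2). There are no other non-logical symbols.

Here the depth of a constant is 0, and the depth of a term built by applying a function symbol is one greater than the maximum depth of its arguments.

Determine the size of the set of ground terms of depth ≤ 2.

Let N_k = |{terms of depth ≤ k}|. Then N_0 = 3 and N_k = 3 + N_{k-1} + N_{k-1}^2 for k ≥ 1 (one summand per function symbol, arity giving the exponent).
N_0 = 3
N_1 = 3 + 3 + 3^2 = 15
N_2 = 3 + 15 + 15^2 = 243

243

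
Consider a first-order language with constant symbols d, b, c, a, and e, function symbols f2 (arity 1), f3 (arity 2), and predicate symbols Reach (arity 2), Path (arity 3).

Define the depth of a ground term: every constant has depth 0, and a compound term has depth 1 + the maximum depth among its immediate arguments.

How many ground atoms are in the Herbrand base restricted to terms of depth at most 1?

44100

First count ground terms of depth ≤ 1.
Write N_k for the number of ground terms of depth ≤ k. A term of depth ≤ k is either a constant or a function symbol applied to arguments of depth ≤ k−1, so N_k = 5 + N_{k-1} + N_{k-1}^2.
N_0 = 5
N_1 = 5 + 5 + 5^2 = 35
So |H| = 35.
Each predicate of arity r yields |H|^r ground atoms (one per choice of an r-tuple from H):
  Reach: 35^2 = 1225;  Path: 35^3 = 42875
Total ground atoms: 1225 + 42875 = 44100.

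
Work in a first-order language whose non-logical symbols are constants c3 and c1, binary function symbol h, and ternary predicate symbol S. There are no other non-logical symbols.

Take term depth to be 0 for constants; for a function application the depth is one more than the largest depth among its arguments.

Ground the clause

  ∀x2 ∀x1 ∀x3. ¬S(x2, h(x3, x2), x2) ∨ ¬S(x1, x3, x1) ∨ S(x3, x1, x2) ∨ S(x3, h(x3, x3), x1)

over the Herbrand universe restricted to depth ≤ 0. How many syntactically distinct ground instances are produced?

8

Ground terms of depth ≤ 0:
  Count level by level. With function symbols h/2, the terms of depth ≤ k are the 2 constants together with each function applied to depth-≤(k−1) tuples, so N_k = 2 + N_{k-1}^2.
  N_0 = 2
  Explicitly: c3, c1.
So there are 2 ground terms available for substitution.
The clause has 3 distinct variables (x2, x1, x3), each appearing in the body. In the free term algebra distinct substitutions yield syntactically distinct ground instances.
Number of ground instances = 2^3 = 8.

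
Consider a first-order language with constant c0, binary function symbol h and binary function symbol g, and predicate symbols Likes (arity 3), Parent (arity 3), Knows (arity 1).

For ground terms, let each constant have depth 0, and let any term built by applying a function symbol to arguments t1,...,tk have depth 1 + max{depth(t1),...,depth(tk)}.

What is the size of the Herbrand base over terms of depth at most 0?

First count ground terms of depth ≤ 0.
Let N_k = |{terms of depth ≤ k}|. Then N_0 = 1 and N_k = 1 + N_{k-1}^2 + N_{k-1}^2 for k ≥ 1 (one summand per function symbol, arity giving the exponent).
N_0 = 1
So |H| = 1.
Ground atoms are formed by filling each argument slot of a predicate with a term from H, so an r-ary predicate gives |H|^r atoms:
  Likes: 1^3 = 1;  Parent: 1^3 = 1;  Knows: 1
Total ground atoms: 1 + 1 + 1 = 3.

3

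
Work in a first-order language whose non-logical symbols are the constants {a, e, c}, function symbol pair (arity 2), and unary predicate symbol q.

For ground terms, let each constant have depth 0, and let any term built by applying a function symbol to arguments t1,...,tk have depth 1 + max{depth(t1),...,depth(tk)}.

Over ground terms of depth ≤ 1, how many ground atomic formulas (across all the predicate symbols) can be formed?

First count ground terms of depth ≤ 1.
Write N_k for the number of ground terms of depth ≤ k. A term of depth ≤ k is either a constant or a function symbol applied to arguments of depth ≤ k−1, so N_k = 3 + N_{k-1}^2.
N_0 = 3
N_1 = 3 + 3^2 = 12
So |H| = 12.
Each predicate of arity r yields |H|^r ground atoms (one per choice of an r-tuple from H):
  q: 12
Total ground atoms: 12.

12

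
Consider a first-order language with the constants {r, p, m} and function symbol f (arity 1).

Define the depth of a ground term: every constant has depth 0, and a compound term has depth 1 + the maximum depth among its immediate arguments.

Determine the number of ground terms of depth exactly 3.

3

Let N_k = |{terms of depth ≤ k}|. Then N_0 = 3 and N_k = 3 + N_{k-1} for k ≥ 1 (one summand per function symbol, arity giving the exponent).
N_0 = 3
N_1 = 3 + 3 = 6
N_2 = 3 + 6 = 9
N_3 = 3 + 9 = 12
Terms of depth exactly 3: N_3 − N_2 = 12 − 9 = 3.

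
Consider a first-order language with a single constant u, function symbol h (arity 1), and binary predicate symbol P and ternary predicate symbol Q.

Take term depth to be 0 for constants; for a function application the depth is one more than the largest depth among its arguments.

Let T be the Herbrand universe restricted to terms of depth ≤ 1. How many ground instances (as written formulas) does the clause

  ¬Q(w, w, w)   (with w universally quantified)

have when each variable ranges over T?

2

Ground terms of depth ≤ 1:
  Let N_k = |{terms of depth ≤ k}|. Then N_0 = 1 and N_k = 1 + N_{k-1} for k ≥ 1 (one summand per function symbol, arity giving the exponent).
  N_0 = 1
  N_1 = 1 + 1 = 2
So there are 2 ground terms available for substitution.
The body mentions the single quantified variable w; since ground terms form a free algebra, no two substitutions collapse to the same formula.
Number of ground instances = 2.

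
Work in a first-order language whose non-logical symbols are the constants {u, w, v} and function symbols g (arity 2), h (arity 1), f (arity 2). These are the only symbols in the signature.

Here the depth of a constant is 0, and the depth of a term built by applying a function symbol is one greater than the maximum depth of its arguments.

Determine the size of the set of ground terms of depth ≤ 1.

Write N_k for the number of ground terms of depth ≤ k. A term of depth ≤ k is either a constant or a function symbol applied to arguments of depth ≤ k−1, so N_k = 3 + N_{k-1}^2 + N_{k-1} + N_{k-1}^2.
N_0 = 3
N_1 = 3 + 3^2 + 3 + 3^2 = 24

24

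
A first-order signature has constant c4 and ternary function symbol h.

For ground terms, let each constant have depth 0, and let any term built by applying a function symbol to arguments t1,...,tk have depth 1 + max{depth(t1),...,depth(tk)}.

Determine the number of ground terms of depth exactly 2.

Let N_k = |{terms of depth ≤ k}|. Then N_0 = 1 and N_k = 1 + N_{k-1}^3 for k ≥ 1 (one summand per function symbol, arity giving the exponent).
N_0 = 1
N_1 = 1 + 1^3 = 2
N_2 = 1 + 2^3 = 9
Terms of depth exactly 2: N_2 − N_1 = 9 − 2 = 7.

7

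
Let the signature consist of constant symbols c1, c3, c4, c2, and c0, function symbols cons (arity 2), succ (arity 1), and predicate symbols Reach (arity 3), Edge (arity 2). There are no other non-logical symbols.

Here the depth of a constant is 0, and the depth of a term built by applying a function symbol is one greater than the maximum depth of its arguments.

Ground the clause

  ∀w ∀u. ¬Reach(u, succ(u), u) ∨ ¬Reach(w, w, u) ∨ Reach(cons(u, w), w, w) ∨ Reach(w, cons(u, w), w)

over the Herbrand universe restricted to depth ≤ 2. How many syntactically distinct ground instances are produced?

Ground terms of depth ≤ 2:
  Let N_k count ground terms of depth at most k. Each non-constant term of depth ≤ k is some function symbol applied to depth-≤(k−1) arguments, giving N_k = 5 + N_{k-1}^2 + N_{k-1}.
  N_0 = 5
  N_1 = 5 + 5^2 + 5 = 35
  N_2 = 5 + 35^2 + 35 = 1265
So there are 1265 ground terms available for substitution.
The body mentions every one of the 2 quantified variables; since ground terms form a free algebra, no two substitutions collapse to the same formula.
Number of ground instances = 1265^2 = 1600225.

1600225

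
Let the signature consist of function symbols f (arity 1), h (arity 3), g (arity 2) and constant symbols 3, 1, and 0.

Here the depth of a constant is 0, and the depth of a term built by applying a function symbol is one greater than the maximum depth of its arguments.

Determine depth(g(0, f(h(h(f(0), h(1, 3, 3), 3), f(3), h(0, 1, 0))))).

depth(f(0)) = 1 + depth(0) = 1 + 0 = 1
depth(h(1, 3, 3)) = 1 + max(0, 0, 0) = 1
depth(h(f(0), h(1, 3, 3), 3)) = 1 + max(1, 1, 0) = 2
depth(f(3)) = 1 + depth(3) = 1 + 0 = 1
depth(h(0, 1, 0)) = 1 + max(0, 0, 0) = 1
depth(h(h(f(0), h(1, 3, 3), 3), f(3), h(0, 1, 0))) = 1 + max(2, 1, 1) = 3
depth(f(h(h(f(0), h(1, 3, 3), 3), f(3), h(0, 1, 0)))) = 1 + depth(h(h(f(0), h(1, 3, 3), 3), f(3), h(0, 1, 0))) = 1 + 3 = 4
depth(g(0, f(h(h(f(0), h(1, 3, 3), 3), f(3), h(0, 1, 0))))) = 1 + max(0, 4) = 5

5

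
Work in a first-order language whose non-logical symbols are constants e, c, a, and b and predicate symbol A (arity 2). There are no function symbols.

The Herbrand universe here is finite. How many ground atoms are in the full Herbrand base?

16

With no function symbols, the Herbrand universe is just the 4 constants.
Ground atoms per predicate: A: 4^2 = 16.
Herbrand base size = 16 = 16.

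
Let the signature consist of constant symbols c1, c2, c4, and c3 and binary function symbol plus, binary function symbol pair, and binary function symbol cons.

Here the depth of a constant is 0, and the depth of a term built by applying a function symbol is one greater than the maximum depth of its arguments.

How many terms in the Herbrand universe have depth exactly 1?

Let N_k = |{terms of depth ≤ k}|. Then N_0 = 4 and N_k = 4 + N_{k-1}^2 + N_{k-1}^2 + N_{k-1}^2 for k ≥ 1 (one summand per function symbol, arity giving the exponent).
N_0 = 4
N_1 = 4 + 4^2 + 4^2 + 4^2 = 52
Terms of depth exactly 1: N_1 − N_0 = 52 − 4 = 48.

48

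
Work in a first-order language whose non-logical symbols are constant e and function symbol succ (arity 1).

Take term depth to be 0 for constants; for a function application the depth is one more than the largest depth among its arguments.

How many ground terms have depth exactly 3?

1

If N_k denotes the number of depth-≤k ground terms, the 1 constant gives N_0 = 1, and each function symbol of arity r contributes N_{k-1}^r new terms at level k: N_k = 1 + N_{k-1}.
N_0 = 1
N_1 = 1 + 1 = 2
N_2 = 1 + 2 = 3
N_3 = 1 + 3 = 4
Terms of depth exactly 3: N_3 − N_2 = 4 − 3 = 1.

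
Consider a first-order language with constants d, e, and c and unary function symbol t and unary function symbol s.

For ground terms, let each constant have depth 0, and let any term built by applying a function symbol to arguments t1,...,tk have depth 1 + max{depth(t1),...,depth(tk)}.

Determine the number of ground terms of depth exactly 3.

Let N_k count ground terms of depth at most k. Each non-constant term of depth ≤ k is some function symbol applied to depth-≤(k−1) arguments, giving N_k = 3 + N_{k-1} + N_{k-1}.
N_0 = 3
N_1 = 3 + 3 + 3 = 9
N_2 = 3 + 9 + 9 = 21
N_3 = 3 + 21 + 21 = 45
Terms of depth exactly 3: N_3 − N_2 = 45 − 21 = 24.

24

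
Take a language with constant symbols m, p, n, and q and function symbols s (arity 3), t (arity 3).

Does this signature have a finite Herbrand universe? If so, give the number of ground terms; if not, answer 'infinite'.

The signature has at least one function symbol (s, arity 3) and at least one constant (m).
Iterating s gives infinitely many distinct ground terms: m, s(m, m, m), s(s(m, m, m), s(m, m, m), s(m, m, m)), ...
So the Herbrand universe is infinite.

infinite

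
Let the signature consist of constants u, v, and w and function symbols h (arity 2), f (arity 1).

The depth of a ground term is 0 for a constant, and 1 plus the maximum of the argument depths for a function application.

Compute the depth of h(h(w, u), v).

depth(h(w, u)) = 1 + max(0, 0) = 1
depth(h(h(w, u), v)) = 1 + max(1, 0) = 2

2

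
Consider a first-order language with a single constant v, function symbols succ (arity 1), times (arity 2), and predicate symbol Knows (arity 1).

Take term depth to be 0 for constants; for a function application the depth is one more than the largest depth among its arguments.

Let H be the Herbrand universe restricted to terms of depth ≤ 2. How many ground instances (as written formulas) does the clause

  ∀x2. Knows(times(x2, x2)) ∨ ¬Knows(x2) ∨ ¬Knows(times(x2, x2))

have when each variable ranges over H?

Ground terms of depth ≤ 2:
  Write N_k for the number of ground terms of depth ≤ k. A term of depth ≤ k is either a constant or a function symbol applied to arguments of depth ≤ k−1, so N_k = 1 + N_{k-1} + N_{k-1}^2.
  N_0 = 1
  N_1 = 1 + 1 + 1^2 = 3
  N_2 = 1 + 3 + 3^2 = 13
So there are 13 ground terms available for substitution.
There is 1 variable to instantiate (x2),  occurring in at least one literal, so different choices give different ground instances.
Number of ground instances = 13.

13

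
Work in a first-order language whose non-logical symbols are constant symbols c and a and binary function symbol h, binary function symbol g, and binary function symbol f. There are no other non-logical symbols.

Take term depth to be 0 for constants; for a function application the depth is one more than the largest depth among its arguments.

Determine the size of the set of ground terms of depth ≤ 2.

Write N_k for the number of ground terms of depth ≤ k. A term of depth ≤ k is either a constant or a function symbol applied to arguments of depth ≤ k−1, so N_k = 2 + N_{k-1}^2 + N_{k-1}^2 + N_{k-1}^2.
N_0 = 2
N_1 = 2 + 2^2 + 2^2 + 2^2 = 14
N_2 = 2 + 14^2 + 14^2 + 14^2 = 590

590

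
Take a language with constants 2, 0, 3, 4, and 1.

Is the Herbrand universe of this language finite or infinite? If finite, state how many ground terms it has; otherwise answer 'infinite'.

5

There are no function symbols, so every ground term is one of the 5 constants.
The Herbrand universe is {2, 0, 3, 4, 1}, which is finite with 5 elements.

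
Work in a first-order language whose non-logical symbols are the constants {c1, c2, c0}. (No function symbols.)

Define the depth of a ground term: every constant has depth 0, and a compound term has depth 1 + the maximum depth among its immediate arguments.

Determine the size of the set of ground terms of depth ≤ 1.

3

With no function symbols every ground term is a constant, so there are exactly 3 ground terms at every depth bound.
N_0 = 3
N_1 = 3
Explicitly: c1, c2, c0.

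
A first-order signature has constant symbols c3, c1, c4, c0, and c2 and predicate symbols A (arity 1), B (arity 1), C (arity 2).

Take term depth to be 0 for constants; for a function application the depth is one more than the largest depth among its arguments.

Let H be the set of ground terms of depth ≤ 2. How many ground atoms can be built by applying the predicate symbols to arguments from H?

35

First count ground terms of depth ≤ 2.
With no function symbols every ground term is a constant, so there are exactly 5 ground terms at every depth bound.
N_0 = 5
N_1 = 5
N_2 = 5
Explicitly: c3, c1, c4, c0, c2.
So |H| = 5.
A ground atom is a predicate applied to a tuple of terms from H, so the count is the sum over predicates of |H|^arity:
  A: 5;  B: 5;  C: 5^2 = 25
Total ground atoms: 5 + 5 + 25 = 35.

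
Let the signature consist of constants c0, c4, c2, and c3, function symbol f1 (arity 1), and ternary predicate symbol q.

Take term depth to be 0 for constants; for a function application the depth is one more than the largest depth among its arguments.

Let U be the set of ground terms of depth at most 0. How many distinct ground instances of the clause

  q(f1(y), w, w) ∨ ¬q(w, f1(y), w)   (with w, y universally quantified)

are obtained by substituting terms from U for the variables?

16

Ground terms of depth ≤ 0:
  Let N_k count ground terms of depth at most k. Each non-constant term of depth ≤ k is some function symbol applied to depth-≤(k−1) arguments, giving N_k = 4 + N_{k-1}.
  N_0 = 4
So there are 4 ground terms available for substitution.
The clause has 2 distinct variables (w, y), each appearing in the body. In the free term algebra distinct substitutions yield syntactically distinct ground instances.
Number of ground instances = 4^2 = 16.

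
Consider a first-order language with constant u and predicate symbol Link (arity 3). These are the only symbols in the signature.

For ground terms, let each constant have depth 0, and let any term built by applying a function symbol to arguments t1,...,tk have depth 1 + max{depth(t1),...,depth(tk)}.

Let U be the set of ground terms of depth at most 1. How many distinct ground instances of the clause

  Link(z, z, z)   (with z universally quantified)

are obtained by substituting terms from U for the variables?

Ground terms of depth ≤ 1:
  With no function symbols every ground term is a constant, so there is exactly 1 ground term at every depth bound.
  N_0 = 1
  N_1 = 1
So there is exactly 1 ground term available for substitution.
The variable z ranges independently over the available ground terms, and distinct assignments produce distinct instances.
Number of ground instances = 1.

1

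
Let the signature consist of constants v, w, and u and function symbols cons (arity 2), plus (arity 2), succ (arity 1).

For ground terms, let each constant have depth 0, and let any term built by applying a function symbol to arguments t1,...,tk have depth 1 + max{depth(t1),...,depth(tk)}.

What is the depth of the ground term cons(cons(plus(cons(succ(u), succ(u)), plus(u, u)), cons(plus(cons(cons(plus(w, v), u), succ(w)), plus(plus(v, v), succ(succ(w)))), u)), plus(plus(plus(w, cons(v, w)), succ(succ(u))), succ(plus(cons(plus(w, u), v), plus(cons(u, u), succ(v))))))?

depth(succ(u)) = 1 + depth(u) = 1 + 0 = 1
depth(cons(succ(u), succ(u))) = 1 + max(1, 1) = 2
depth(plus(u, u)) = 1 + max(0, 0) = 1
depth(plus(cons(succ(u), succ(u)), plus(u, u))) = 1 + max(2, 1) = 3
depth(plus(w, v)) = 1 + max(0, 0) = 1
depth(cons(plus(w, v), u)) = 1 + max(1, 0) = 2
depth(succ(w)) = 1 + depth(w) = 1 + 0 = 1
depth(cons(cons(plus(w, v), u), succ(w))) = 1 + max(2, 1) = 3
depth(plus(v, v)) = 1 + max(0, 0) = 1
depth(succ(succ(w))) = 1 + depth(succ(w)) = 1 + 1 = 2
depth(plus(plus(v, v), succ(succ(w)))) = 1 + max(1, 2) = 3
depth(plus(cons(cons(plus(w, v), u), succ(w)), plus(plus(v, v), succ(succ(w))))) = 1 + max(3, 3) = 4
depth(cons(plus(cons(cons(plus(w, v), u), succ(w)), plus(plus(v, v), succ(succ(w)))), u)) = 1 + max(4, 0) = 5
depth(cons(plus(cons(succ(u), succ(u)), plus(u, u)), cons(plus(cons(cons(plus(w, v), u), succ(w)), plus(plus(v, v), succ(succ(w)))), u))) = 1 + max(3, 5) = 6
depth(cons(v, w)) = 1 + max(0, 0) = 1
depth(plus(w, cons(v, w))) = 1 + max(0, 1) = 2
depth(succ(succ(u))) = 1 + depth(succ(u)) = 1 + 1 = 2
depth(plus(plus(w, cons(v, w)), succ(succ(u)))) = 1 + max(2, 2) = 3
depth(plus(w, u)) = 1 + max(0, 0) = 1
depth(cons(plus(w, u), v)) = 1 + max(1, 0) = 2
depth(cons(u, u)) = 1 + max(0, 0) = 1
depth(succ(v)) = 1 + depth(v) = 1 + 0 = 1
depth(plus(cons(u, u), succ(v))) = 1 + max(1, 1) = 2
depth(plus(cons(plus(w, u), v), plus(cons(u, u), succ(v)))) = 1 + max(2, 2) = 3
depth(succ(plus(cons(plus(w, u), v), plus(cons(u, u), succ(v))))) = 1 + depth(plus(cons(plus(w, u), v), plus(cons(u, u), succ(v)))) = 1 + 3 = 4
depth(plus(plus(plus(w, cons(v, w)), succ(succ(u))), succ(plus(cons(plus(w, u), v), plus(cons(u, u), succ(v)))))) = 1 + max(3, 4) = 5
depth(cons(cons(plus(cons(succ(u), succ(u)), plus(u, u)), cons(plus(cons(cons(plus(w, v), u), succ(w)), plus(plus(v, v), succ(succ(w)))), u)), plus(plus(plus(w, cons(v, w)), succ(succ(u))), succ(plus(cons(plus(w, u), v), plus(cons(u, u), succ(v))))))) = 1 + max(6, 5) = 7

7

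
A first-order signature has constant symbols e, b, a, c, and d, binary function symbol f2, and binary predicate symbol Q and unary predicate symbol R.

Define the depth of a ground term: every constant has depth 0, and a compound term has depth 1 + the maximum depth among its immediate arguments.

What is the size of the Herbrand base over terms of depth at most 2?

819930

First count ground terms of depth ≤ 2.
Let N_k count ground terms of depth at most k. Each non-constant term of depth ≤ k is some function symbol applied to depth-≤(k−1) arguments, giving N_k = 5 + N_{k-1}^2.
N_0 = 5
N_1 = 5 + 5^2 = 30
N_2 = 5 + 30^2 = 905
So |H| = 905.
Each predicate of arity r yields |H|^r ground atoms (one per choice of an r-tuple from H):
  Q: 905^2 = 819025;  R: 905
Total ground atoms: 819025 + 905 = 819930.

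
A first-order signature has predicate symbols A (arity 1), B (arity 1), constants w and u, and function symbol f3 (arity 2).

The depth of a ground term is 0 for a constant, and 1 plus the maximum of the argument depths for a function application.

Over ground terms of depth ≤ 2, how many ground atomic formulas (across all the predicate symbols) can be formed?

76

First count ground terms of depth ≤ 2.
Count level by level. With function symbols f3/2, the terms of depth ≤ k are the 2 constants together with each function applied to depth-≤(k−1) tuples, so N_k = 2 + N_{k-1}^2.
N_0 = 2
N_1 = 2 + 2^2 = 6
N_2 = 2 + 6^2 = 38
So |H| = 38.
For each predicate symbol, the number of ground atoms is |H| raised to its arity; summing:
  A: 38;  B: 38
Total ground atoms: 38 + 38 = 76.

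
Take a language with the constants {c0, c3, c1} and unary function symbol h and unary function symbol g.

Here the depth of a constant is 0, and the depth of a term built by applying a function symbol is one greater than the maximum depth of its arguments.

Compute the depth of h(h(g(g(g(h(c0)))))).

6

depth(h(c0)) = 1 + depth(c0) = 1 + 0 = 1
depth(g(h(c0))) = 1 + depth(h(c0)) = 1 + 1 = 2
depth(g(g(h(c0)))) = 1 + depth(g(h(c0))) = 1 + 2 = 3
depth(g(g(g(h(c0))))) = 1 + depth(g(g(h(c0)))) = 1 + 3 = 4
depth(h(g(g(g(h(c0)))))) = 1 + depth(g(g(g(h(c0))))) = 1 + 4 = 5
depth(h(h(g(g(g(h(c0))))))) = 1 + depth(h(g(g(g(h(c0)))))) = 1 + 5 = 6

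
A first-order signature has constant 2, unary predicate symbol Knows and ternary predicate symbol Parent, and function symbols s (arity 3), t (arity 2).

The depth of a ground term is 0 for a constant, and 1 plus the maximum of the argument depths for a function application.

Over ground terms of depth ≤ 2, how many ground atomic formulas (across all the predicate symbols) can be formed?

First count ground terms of depth ≤ 2.
Count level by level. With function symbols s/3, t/2, the terms of depth ≤ k are the 1 constant together with each function applied to depth-≤(k−1) tuples, so N_k = 1 + N_{k-1}^3 + N_{k-1}^2.
N_0 = 1
N_1 = 1 + 1^3 + 1^2 = 3
N_2 = 1 + 3^3 + 3^2 = 37
So |H| = 37.
For each predicate symbol, the number of ground atoms is |H| raised to its arity; summing:
  Knows: 37;  Parent: 37^3 = 50653
Total ground atoms: 37 + 50653 = 50690.

50690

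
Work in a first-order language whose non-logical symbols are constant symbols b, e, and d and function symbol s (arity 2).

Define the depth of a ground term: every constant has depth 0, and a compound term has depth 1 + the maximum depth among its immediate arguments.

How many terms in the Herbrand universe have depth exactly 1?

Let N_k = |{terms of depth ≤ k}|. Then N_0 = 3 and N_k = 3 + N_{k-1}^2 for k ≥ 1 (one summand per function symbol, arity giving the exponent).
N_0 = 3
N_1 = 3 + 3^2 = 12
Terms of depth exactly 1: N_1 − N_0 = 12 − 3 = 9.

9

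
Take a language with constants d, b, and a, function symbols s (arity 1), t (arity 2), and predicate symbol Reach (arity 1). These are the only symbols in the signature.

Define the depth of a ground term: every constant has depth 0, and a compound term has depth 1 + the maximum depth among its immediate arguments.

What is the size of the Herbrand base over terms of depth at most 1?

15

First count ground terms of depth ≤ 1.
Count level by level. With function symbols s/1, t/2, the terms of depth ≤ k are the 3 constants together with each function applied to depth-≤(k−1) tuples, so N_k = 3 + N_{k-1} + N_{k-1}^2.
N_0 = 3
N_1 = 3 + 3 + 3^2 = 15
So |H| = 15.
Each predicate of arity r yields |H|^r ground atoms (one per choice of an r-tuple from H):
  Reach: 15
Total ground atoms: 15.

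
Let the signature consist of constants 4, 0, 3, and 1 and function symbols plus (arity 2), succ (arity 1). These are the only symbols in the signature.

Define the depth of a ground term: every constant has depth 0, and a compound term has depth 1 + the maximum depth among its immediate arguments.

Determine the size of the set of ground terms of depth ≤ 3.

If N_k denotes the number of depth-≤k ground terms, the 4 constants give N_0 = 4, and each function symbol of arity r contributes N_{k-1}^r new terms at level k: N_k = 4 + N_{k-1}^2 + N_{k-1}.
N_0 = 4
N_1 = 4 + 4^2 + 4 = 24
N_2 = 4 + 24^2 + 24 = 604
N_3 = 4 + 604^2 + 604 = 365424

365424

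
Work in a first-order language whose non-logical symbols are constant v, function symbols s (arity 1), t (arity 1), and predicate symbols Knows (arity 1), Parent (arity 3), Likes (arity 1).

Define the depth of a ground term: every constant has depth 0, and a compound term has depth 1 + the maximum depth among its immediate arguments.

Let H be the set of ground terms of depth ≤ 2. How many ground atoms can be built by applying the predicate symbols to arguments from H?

First count ground terms of depth ≤ 2.
Let N_k = |{terms of depth ≤ k}|. Then N_0 = 1 and N_k = 1 + N_{k-1} + N_{k-1} for k ≥ 1 (one summand per function symbol, arity giving the exponent).
N_0 = 1
N_1 = 1 + 1 + 1 = 3
N_2 = 1 + 3 + 3 = 7
Explicitly: v, s(v), s(s(v)), s(t(v)), t(v), t(s(v)), t(t(v)).
So |H| = 7.
For each predicate symbol, the number of ground atoms is |H| raised to its arity; summing:
  Knows: 7;  Parent: 7^3 = 343;  Likes: 7
Total ground atoms: 7 + 343 + 7 = 357.

357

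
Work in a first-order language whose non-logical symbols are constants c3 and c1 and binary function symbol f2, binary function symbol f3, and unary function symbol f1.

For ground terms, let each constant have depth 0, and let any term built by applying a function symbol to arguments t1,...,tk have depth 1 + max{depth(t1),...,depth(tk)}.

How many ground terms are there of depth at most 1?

12

Let N_k count ground terms of depth at most k. Each non-constant term of depth ≤ k is some function symbol applied to depth-≤(k−1) arguments, giving N_k = 2 + N_{k-1}^2 + N_{k-1}^2 + N_{k-1}.
N_0 = 2
N_1 = 2 + 2^2 + 2^2 + 2 = 12
Explicitly: c3, c1, f2(c3, c3), f2(c3, c1), f2(c1, c3), f2(c1, c1), f3(c3, c3), f3(c3, c1), f3(c1, c3), f3(c1, c1), f1(c3), f1(c1).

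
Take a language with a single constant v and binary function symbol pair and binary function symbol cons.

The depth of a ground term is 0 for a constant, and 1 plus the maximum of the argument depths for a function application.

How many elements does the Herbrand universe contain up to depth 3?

Count level by level. With function symbols pair/2, cons/2, the terms of depth ≤ k are the 1 constant together with each function applied to depth-≤(k−1) tuples, so N_k = 1 + N_{k-1}^2 + N_{k-1}^2.
N_0 = 1
N_1 = 1 + 1^2 + 1^2 = 3
N_2 = 1 + 3^2 + 3^2 = 19
N_3 = 1 + 19^2 + 19^2 = 723

723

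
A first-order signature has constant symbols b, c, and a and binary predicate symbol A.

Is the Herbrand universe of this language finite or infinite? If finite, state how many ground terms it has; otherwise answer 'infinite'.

There are no function symbols, so every ground term is one of the 3 constants.
The Herbrand universe is {b, c, a}, which is finite with 3 elements.

3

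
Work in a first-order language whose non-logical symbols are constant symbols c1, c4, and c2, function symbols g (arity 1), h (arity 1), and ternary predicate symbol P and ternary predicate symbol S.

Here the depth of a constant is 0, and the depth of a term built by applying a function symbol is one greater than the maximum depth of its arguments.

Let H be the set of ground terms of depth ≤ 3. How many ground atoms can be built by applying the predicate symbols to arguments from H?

182250

First count ground terms of depth ≤ 3.
If N_k denotes the number of depth-≤k ground terms, the 3 constants give N_0 = 3, and each function symbol of arity r contributes N_{k-1}^r new terms at level k: N_k = 3 + N_{k-1} + N_{k-1}.
N_0 = 3
N_1 = 3 + 3 + 3 = 9
N_2 = 3 + 9 + 9 = 21
N_3 = 3 + 21 + 21 = 45
So |H| = 45.
Ground atoms are formed by filling each argument slot of a predicate with a term from H, so an r-ary predicate gives |H|^r atoms:
  P: 45^3 = 91125;  S: 45^3 = 91125
Total ground atoms: 91125 + 91125 = 182250.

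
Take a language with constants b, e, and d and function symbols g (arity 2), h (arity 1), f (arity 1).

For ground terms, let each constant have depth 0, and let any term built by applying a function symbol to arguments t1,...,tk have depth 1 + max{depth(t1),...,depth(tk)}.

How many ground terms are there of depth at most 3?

Write N_k for the number of ground terms of depth ≤ k. A term of depth ≤ k is either a constant or a function symbol applied to arguments of depth ≤ k−1, so N_k = 3 + N_{k-1}^2 + N_{k-1} + N_{k-1}.
N_0 = 3
N_1 = 3 + 3^2 + 3 + 3 = 18
N_2 = 3 + 18^2 + 18 + 18 = 363
N_3 = 3 + 363^2 + 363 + 363 = 132498

132498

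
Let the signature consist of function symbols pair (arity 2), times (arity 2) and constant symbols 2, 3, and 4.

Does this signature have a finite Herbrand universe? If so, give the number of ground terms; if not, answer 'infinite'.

infinite

The signature has at least one function symbol (pair, arity 2) and at least one constant (2).
Iterating pair gives infinitely many distinct ground terms: 2, pair(2, 2), pair(pair(2, 2), pair(2, 2)), ...
So the Herbrand universe is infinite.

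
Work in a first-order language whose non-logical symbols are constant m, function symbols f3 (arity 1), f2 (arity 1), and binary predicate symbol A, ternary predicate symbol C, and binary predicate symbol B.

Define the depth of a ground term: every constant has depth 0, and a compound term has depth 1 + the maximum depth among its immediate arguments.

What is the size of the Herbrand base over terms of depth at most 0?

First count ground terms of depth ≤ 0.
Let N_k count ground terms of depth at most k. Each non-constant term of depth ≤ k is some function symbol applied to depth-≤(k−1) arguments, giving N_k = 1 + N_{k-1} + N_{k-1}.
N_0 = 1
So |H| = 1.
A ground atom is a predicate applied to a tuple of terms from H, so the count is the sum over predicates of |H|^arity:
  A: 1^2 = 1;  C: 1^3 = 1;  B: 1^2 = 1
Total ground atoms: 1 + 1 + 1 = 3.

3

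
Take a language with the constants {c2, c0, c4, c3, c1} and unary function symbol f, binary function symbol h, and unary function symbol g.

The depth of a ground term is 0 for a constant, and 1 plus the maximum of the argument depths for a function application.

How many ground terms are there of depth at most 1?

Let N_k count ground terms of depth at most k. Each non-constant term of depth ≤ k is some function symbol applied to depth-≤(k−1) arguments, giving N_k = 5 + N_{k-1} + N_{k-1}^2 + N_{k-1}.
N_0 = 5
N_1 = 5 + 5 + 5^2 + 5 = 40

40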